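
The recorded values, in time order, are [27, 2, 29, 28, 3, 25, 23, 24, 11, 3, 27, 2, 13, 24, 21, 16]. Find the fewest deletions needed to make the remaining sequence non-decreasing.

Fewest deletions = n − (longest non-decreasing subsequence).
Patience tails:
27 → extends → [27]
2 → replaces 27 → [2]
29 → extends → [2, 29]
28 → replaces 29 → [2, 28]
3 → replaces 28 → [2, 3]
25 → extends → [2, 3, 25]
23 → replaces 25 → [2, 3, 23]
24 → extends → [2, 3, 23, 24]
11 → replaces 23 → [2, 3, 11, 24]
3 → replaces 11 → [2, 3, 3, 24]
27 → extends → [2, 3, 3, 24, 27]
2 → replaces 3 → [2, 2, 3, 24, 27]
13 → replaces 24 → [2, 2, 3, 13, 27]
24 → replaces 27 → [2, 2, 3, 13, 24]
21 → replaces 24 → [2, 2, 3, 13, 21]
16 → replaces 21 → [2, 2, 3, 13, 16]
Longest non-decreasing subsequence has length 5, so deletions = 16 − 5 = 11.

11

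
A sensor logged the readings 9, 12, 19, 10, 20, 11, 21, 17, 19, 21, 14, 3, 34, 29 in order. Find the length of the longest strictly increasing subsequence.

Track the smallest tail for each achievable length (strict):
9 → extends → [9]
12 → extends → [9, 12]
19 → extends → [9, 12, 19]
10 → replaces 12 → [9, 10, 19]
20 → extends → [9, 10, 19, 20]
11 → replaces 19 → [9, 10, 11, 20]
21 → extends → [9, 10, 11, 20, 21]
17 → replaces 20 → [9, 10, 11, 17, 21]
19 → replaces 21 → [9, 10, 11, 17, 19]
21 → extends → [9, 10, 11, 17, 19, 21]
14 → replaces 17 → [9, 10, 11, 14, 19, 21]
3 → replaces 9 → [3, 10, 11, 14, 19, 21]
34 → extends → [3, 10, 11, 14, 19, 21, 34]
29 → replaces 34 → [3, 10, 11, 14, 19, 21, 29]
Seven tails, so the longest strictly increasing subsequence has length 7 (e.g. 9, 10, 11, 17, 19, 21, 34).

7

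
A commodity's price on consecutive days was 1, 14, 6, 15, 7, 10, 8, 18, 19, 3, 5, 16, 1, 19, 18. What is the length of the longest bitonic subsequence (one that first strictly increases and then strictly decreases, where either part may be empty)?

8

inc[i] = longest strictly increasing subsequence ending at i; dec[i] = longest strictly decreasing subsequence starting at i:
i:      1  2  3  4  5  6  7  8  9 10 11 12 13 14 15
a[i]:   1 14  6 15  7 10  8 18 19  3  5 16  1 19 18
inc:    1  2  2  3  3  4  4  5  6  2  3  5  1  6  6
dec:    1  5  3  5  3  4  3  3  3  2  2  2  1  2  1
Best peak at i=9 (value 19): inc=6, dec=3, length 6+3−1 = 8.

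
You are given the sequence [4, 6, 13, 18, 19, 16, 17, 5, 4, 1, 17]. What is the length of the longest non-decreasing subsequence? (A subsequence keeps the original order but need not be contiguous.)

Track the smallest tail for each achievable length (allowing ties):
4 → extends → [4]
6 → extends → [4, 6]
13 → extends → [4, 6, 13]
18 → extends → [4, 6, 13, 18]
19 → extends → [4, 6, 13, 18, 19]
16 → replaces 18 → [4, 6, 13, 16, 19]
17 → replaces 19 → [4, 6, 13, 16, 17]
5 → replaces 6 → [4, 5, 13, 16, 17]
4 → replaces 5 → [4, 4, 13, 16, 17]
1 → replaces 4 → [1, 4, 13, 16, 17]
17 → extends → [1, 4, 13, 16, 17, 17]
Six tails, so the longest non-decreasing subsequence has length 6 (e.g. 4, 6, 13, 16, 17, 17).

6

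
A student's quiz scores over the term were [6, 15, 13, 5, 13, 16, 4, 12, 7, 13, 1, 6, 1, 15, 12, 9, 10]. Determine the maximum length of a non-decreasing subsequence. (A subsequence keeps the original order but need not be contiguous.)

5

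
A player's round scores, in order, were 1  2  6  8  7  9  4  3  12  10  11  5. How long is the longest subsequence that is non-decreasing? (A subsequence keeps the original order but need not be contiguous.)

7

Track the smallest tail for each achievable length (allowing ties):
1 → extends → [1]
2 → extends → [1, 2]
6 → extends → [1, 2, 6]
8 → extends → [1, 2, 6, 8]
7 → replaces 8 → [1, 2, 6, 7]
9 → extends → [1, 2, 6, 7, 9]
4 → replaces 6 → [1, 2, 4, 7, 9]
3 → replaces 4 → [1, 2, 3, 7, 9]
12 → extends → [1, 2, 3, 7, 9, 12]
10 → replaces 12 → [1, 2, 3, 7, 9, 10]
11 → extends → [1, 2, 3, 7, 9, 10, 11]
5 → replaces 7 → [1, 2, 3, 5, 9, 10, 11]
Seven tails, so the longest non-decreasing subsequence has length 7 (e.g. 1, 2, 6, 8, 9, 10, 11).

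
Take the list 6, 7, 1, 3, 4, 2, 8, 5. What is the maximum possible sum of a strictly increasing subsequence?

Let S[i] be the best sum of a strictly increasing subsequence ending at i:
i:      1  2  3  4  5  6  7  8
a[i]:   6  7  1  3  4  2  8  5
S:      6 13  1  4  8  3 21 13
Maximum is 21 (e.g. 6 + 7 + 8).

21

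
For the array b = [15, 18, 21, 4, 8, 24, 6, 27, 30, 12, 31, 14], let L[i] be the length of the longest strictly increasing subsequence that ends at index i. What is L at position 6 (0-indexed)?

dp[i] = 1 + max{dp[j] : j<i, b[j]<b[i]} (or 1 if no such j):
i:      0  1  2  3  4  5  6  7  8  9 10 11
b[i]:  15 18 21  4  8 24  6 27 30 12 31 14
dp:     1  2  3  1  2  4  2  5  6  3  7  4
At index 6 the value is 2.

2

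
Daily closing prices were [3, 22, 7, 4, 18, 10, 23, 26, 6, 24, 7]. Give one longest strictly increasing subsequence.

Patience tails give the LIS length; then backtrack through the dp parents:
3 → extends → [3]
22 → extends → [3, 22]
7 → replaces 22 → [3, 7]
4 → replaces 7 → [3, 4]
18 → extends → [3, 4, 18]
10 → replaces 18 → [3, 4, 10]
23 → extends → [3, 4, 10, 23]
26 → extends → [3, 4, 10, 23, 26]
6 → replaces 10 → [3, 4, 6, 23, 26]
24 → replaces 26 → [3, 4, 6, 23, 24]
7 → replaces 23 → [3, 4, 6, 7, 24]
Length 5; one witness is 3, 7, 18, 23, 26.

3, 7, 18, 23, 26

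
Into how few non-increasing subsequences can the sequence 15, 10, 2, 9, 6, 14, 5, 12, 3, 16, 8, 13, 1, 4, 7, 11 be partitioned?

5

Place each on the leftmost legal pile:
15 → new pile 1 (tops now [15])
10 → pile 1 (tops now [10])
2 → pile 1 (tops now [2])
9 → new pile 2 (tops now [2, 9])
6 → pile 2 (tops now [2, 6])
14 → new pile 3 (tops now [2, 6, 14])
5 → pile 2 (tops now [2, 5, 14])
12 → pile 3 (tops now [2, 5, 12])
3 → pile 2 (tops now [2, 3, 12])
16 → new pile 4 (tops now [2, 3, 12, 16])
8 → pile 3 (tops now [2, 3, 8, 16])
13 → pile 4 (tops now [2, 3, 8, 13])
1 → pile 1 (tops now [1, 3, 8, 13])
4 → pile 3 (tops now [1, 3, 4, 13])
7 → pile 4 (tops now [1, 3, 4, 7])
11 → new pile 5 (tops now [1, 3, 4, 7, 11])
Five piles.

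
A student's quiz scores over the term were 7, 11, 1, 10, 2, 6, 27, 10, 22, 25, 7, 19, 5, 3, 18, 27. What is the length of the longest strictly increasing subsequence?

Let dp[i] be the length of the longest such subsequence ending at index i:
i:      1  2  3  4  5  6  7  8  9 10 11 12 13 14 15 16
a[i]:   7 11  1 10  2  6 27 10 22 25  7 19  5  3 18 27
dp:     1  2  1  2  2  3  4  4  5  6  4  5  3  3  5  7
Maximum dp value is 7.

7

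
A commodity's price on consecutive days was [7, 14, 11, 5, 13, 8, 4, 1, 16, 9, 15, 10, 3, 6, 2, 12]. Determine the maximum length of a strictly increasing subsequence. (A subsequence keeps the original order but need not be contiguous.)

Track the smallest tail for each achievable length (strict):
7 → extends → [7]
14 → extends → [7, 14]
11 → replaces 14 → [7, 11]
5 → replaces 7 → [5, 11]
13 → extends → [5, 11, 13]
8 → replaces 11 → [5, 8, 13]
4 → replaces 5 → [4, 8, 13]
1 → replaces 4 → [1, 8, 13]
16 → extends → [1, 8, 13, 16]
9 → replaces 13 → [1, 8, 9, 16]
15 → replaces 16 → [1, 8, 9, 15]
10 → replaces 15 → [1, 8, 9, 10]
3 → replaces 8 → [1, 3, 9, 10]
6 → replaces 9 → [1, 3, 6, 10]
2 → replaces 3 → [1, 2, 6, 10]
12 → extends → [1, 2, 6, 10, 12]
Five tails, so the longest strictly increasing subsequence has length 5 (e.g. 7, 8, 9, 10, 12).

5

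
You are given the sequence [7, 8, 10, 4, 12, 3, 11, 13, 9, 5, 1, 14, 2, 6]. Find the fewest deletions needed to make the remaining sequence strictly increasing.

8

Fewest deletions = n − (longest strictly increasing subsequence).
Patience tails:
7 → extends → [7]
8 → extends → [7, 8]
10 → extends → [7, 8, 10]
4 → replaces 7 → [4, 8, 10]
12 → extends → [4, 8, 10, 12]
3 → replaces 4 → [3, 8, 10, 12]
11 → replaces 12 → [3, 8, 10, 11]
13 → extends → [3, 8, 10, 11, 13]
9 → replaces 10 → [3, 8, 9, 11, 13]
5 → replaces 8 → [3, 5, 9, 11, 13]
1 → replaces 3 → [1, 5, 9, 11, 13]
14 → extends → [1, 5, 9, 11, 13, 14]
2 → replaces 5 → [1, 2, 9, 11, 13, 14]
6 → replaces 9 → [1, 2, 6, 11, 13, 14]
Longest strictly increasing subsequence has length 6, so deletions = 14 − 6 = 8.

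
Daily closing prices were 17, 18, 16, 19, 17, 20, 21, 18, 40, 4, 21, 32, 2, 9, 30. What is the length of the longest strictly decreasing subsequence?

Negate each value so 'decreasing' becomes 'increasing', then run patience tails on the negated sequence:
-17 → extends → [-17]
-18 → replaces -17 → [-18]
-16 → extends → [-18, -16]
-19 → replaces -18 → [-19, -16]
-17 → replaces -16 → [-19, -17]
-20 → replaces -19 → [-20, -17]
-21 → replaces -20 → [-21, -17]
-18 → replaces -17 → [-21, -18]
-40 → replaces -21 → [-40, -18]
-4 → extends → [-40, -18, -4]
-21 → replaces -18 → [-40, -21, -4]
-32 → replaces -21 → [-40, -32, -4]
-2 → extends → [-40, -32, -4, -2]
-9 → replaces -4 → [-40, -32, -9, -2]
-30 → replaces -9 → [-40, -32, -30, -2]
Four tails, so the longest strictly decreasing subsequence of the original has length 4.

4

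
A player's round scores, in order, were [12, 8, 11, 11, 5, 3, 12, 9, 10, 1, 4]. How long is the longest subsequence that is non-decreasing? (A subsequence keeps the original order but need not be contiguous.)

Let dp[i] be the length of the longest such subsequence ending at index i:
i:      1  2  3  4  5  6  7  8  9 10 11
a[i]:  12  8 11 11  5  3 12  9 10  1  4
dp:     1  1  2  3  1  1  4  2  3  1  2
Maximum dp value is 4.

4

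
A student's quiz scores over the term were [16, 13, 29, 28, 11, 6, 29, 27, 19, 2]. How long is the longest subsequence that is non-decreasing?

3

Let dp[i] be the length of the longest such subsequence ending at index i:
i:      1  2  3  4  5  6  7  8  9 10
a[i]:  16 13 29 28 11  6 29 27 19  2
dp:     1  1  2  2  1  1  3  2  2  1
Maximum dp value is 3.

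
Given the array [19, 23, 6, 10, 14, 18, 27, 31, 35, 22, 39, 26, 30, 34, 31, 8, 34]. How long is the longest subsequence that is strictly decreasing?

Negate each value so 'decreasing' becomes 'increasing', then run patience tails on the negated sequence:
-19 → extends → [-19]
-23 → replaces -19 → [-23]
-6 → extends → [-23, -6]
-10 → replaces -6 → [-23, -10]
-14 → replaces -10 → [-23, -14]
-18 → replaces -14 → [-23, -18]
-27 → replaces -23 → [-27, -18]
-31 → replaces -27 → [-31, -18]
-35 → replaces -31 → [-35, -18]
-22 → replaces -18 → [-35, -22]
-39 → replaces -35 → [-39, -22]
-26 → replaces -22 → [-39, -26]
-30 → replaces -26 → [-39, -30]
-34 → replaces -30 → [-39, -34]
-31 → extends → [-39, -34, -31]
-8 → extends → [-39, -34, -31, -8]
-34 → already a tail → [-39, -34, -31, -8]
Four tails, so the longest strictly decreasing subsequence of the original has length 4.

4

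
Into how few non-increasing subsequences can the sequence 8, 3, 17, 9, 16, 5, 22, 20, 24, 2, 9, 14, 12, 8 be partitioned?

The minimum number of non-increasing subsequences covering a sequence equals the length of its longest strictly increasing subsequence.
LIS length is 5 (e.g. 8, 9, 16, 22, 24), so 5 piles are needed.

5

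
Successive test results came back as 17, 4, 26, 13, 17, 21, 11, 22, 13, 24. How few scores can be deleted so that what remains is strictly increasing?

4

Fewest deletions = n − (longest strictly increasing subsequence).
Patience tails:
17 → extends → [17]
4 → replaces 17 → [4]
26 → extends → [4, 26]
13 → replaces 26 → [4, 13]
17 → extends → [4, 13, 17]
21 → extends → [4, 13, 17, 21]
11 → replaces 13 → [4, 11, 17, 21]
22 → extends → [4, 11, 17, 21, 22]
13 → replaces 17 → [4, 11, 13, 21, 22]
24 → extends → [4, 11, 13, 21, 22, 24]
Longest strictly increasing subsequence has length 6, so deletions = 10 − 6 = 4.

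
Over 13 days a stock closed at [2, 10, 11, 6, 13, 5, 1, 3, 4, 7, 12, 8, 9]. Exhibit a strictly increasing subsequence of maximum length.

2, 3, 4, 7, 8, 9

Patience tails give the LIS length; then backtrack through the dp parents:
2 → extends → [2]
10 → extends → [2, 10]
11 → extends → [2, 10, 11]
6 → replaces 10 → [2, 6, 11]
13 → extends → [2, 6, 11, 13]
5 → replaces 6 → [2, 5, 11, 13]
1 → replaces 2 → [1, 5, 11, 13]
3 → replaces 5 → [1, 3, 11, 13]
4 → replaces 11 → [1, 3, 4, 13]
7 → replaces 13 → [1, 3, 4, 7]
12 → extends → [1, 3, 4, 7, 12]
8 → replaces 12 → [1, 3, 4, 7, 8]
9 → extends → [1, 3, 4, 7, 8, 9]
Length 6; one witness is 2, 3, 4, 7, 8, 9.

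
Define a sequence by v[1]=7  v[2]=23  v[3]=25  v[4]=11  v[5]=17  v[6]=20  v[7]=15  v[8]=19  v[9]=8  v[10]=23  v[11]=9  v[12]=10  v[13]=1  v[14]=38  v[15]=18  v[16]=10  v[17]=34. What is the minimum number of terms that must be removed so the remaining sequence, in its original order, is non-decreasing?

11

Fewest deletions = n − (longest non-decreasing subsequence).
i:      1  2  3  4  5  6  7  8  9 10 11 12 13 14 15 16 17
v[i]:   7 23 25 11 17 20 15 19  8 23  9 10  1 38 18 10 34
dp:     1  2  3  2  3  4  3  4  2  5  3  4  1  6  5  5  6
max dp = 6, so deletions = 17 − 6 = 11.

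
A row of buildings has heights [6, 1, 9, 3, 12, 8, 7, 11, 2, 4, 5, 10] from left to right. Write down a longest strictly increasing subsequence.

Patience tails give the LIS length; then backtrack through the dp parents:
6 → extends → [6]
1 → replaces 6 → [1]
9 → extends → [1, 9]
3 → replaces 9 → [1, 3]
12 → extends → [1, 3, 12]
8 → replaces 12 → [1, 3, 8]
7 → replaces 8 → [1, 3, 7]
11 → extends → [1, 3, 7, 11]
2 → replaces 3 → [1, 2, 7, 11]
4 → replaces 7 → [1, 2, 4, 11]
5 → replaces 11 → [1, 2, 4, 5]
10 → extends → [1, 2, 4, 5, 10]
Length 5; one witness is 1, 3, 4, 5, 10.

1, 3, 4, 5, 10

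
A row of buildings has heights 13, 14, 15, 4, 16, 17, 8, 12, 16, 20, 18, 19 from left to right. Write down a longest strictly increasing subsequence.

13, 14, 15, 16, 17, 18, 19

Patience tails give the LIS length; then backtrack through the dp parents:
13 → extends → [13]
14 → extends → [13, 14]
15 → extends → [13, 14, 15]
4 → replaces 13 → [4, 14, 15]
16 → extends → [4, 14, 15, 16]
17 → extends → [4, 14, 15, 16, 17]
8 → replaces 14 → [4, 8, 15, 16, 17]
12 → replaces 15 → [4, 8, 12, 16, 17]
16 → already a tail → [4, 8, 12, 16, 17]
20 → extends → [4, 8, 12, 16, 17, 20]
18 → replaces 20 → [4, 8, 12, 16, 17, 18]
19 → extends → [4, 8, 12, 16, 17, 18, 19]
Length 7; one witness is 13, 14, 15, 16, 17, 18, 19.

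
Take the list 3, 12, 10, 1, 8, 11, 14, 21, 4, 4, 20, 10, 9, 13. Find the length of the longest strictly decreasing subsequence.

4

Negate each value so 'decreasing' becomes 'increasing', then run patience tails on the negated sequence:
-3 → extends → [-3]
-12 → replaces -3 → [-12]
-10 → extends → [-12, -10]
-1 → extends → [-12, -10, -1]
-8 → replaces -1 → [-12, -10, -8]
-11 → replaces -10 → [-12, -11, -8]
-14 → replaces -12 → [-14, -11, -8]
-21 → replaces -14 → [-21, -11, -8]
-4 → extends → [-21, -11, -8, -4]
-4 → already a tail → [-21, -11, -8, -4]
-20 → replaces -11 → [-21, -20, -8, -4]
-10 → replaces -8 → [-21, -20, -10, -4]
-9 → replaces -4 → [-21, -20, -10, -9]
-13 → replaces -10 → [-21, -20, -13, -9]
Four tails, so the longest strictly decreasing subsequence of the original has length 4.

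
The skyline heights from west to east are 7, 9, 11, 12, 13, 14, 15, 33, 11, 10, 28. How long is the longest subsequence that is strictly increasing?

8

Let dp[i] be the length of the longest such subsequence ending at index i:
i:      1  2  3  4  5  6  7  8  9 10 11
a[i]:   7  9 11 12 13 14 15 33 11 10 28
dp:     1  2  3  4  5  6  7  8  3  3  8
Maximum dp value is 8.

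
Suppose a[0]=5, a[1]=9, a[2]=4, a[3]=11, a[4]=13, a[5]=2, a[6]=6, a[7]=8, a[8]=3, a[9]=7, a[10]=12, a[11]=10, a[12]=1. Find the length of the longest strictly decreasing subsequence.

Negate each value so 'decreasing' becomes 'increasing', then run patience tails on the negated sequence:
-5 → extends → [-5]
-9 → replaces -5 → [-9]
-4 → extends → [-9, -4]
-11 → replaces -9 → [-11, -4]
-13 → replaces -11 → [-13, -4]
-2 → extends → [-13, -4, -2]
-6 → replaces -4 → [-13, -6, -2]
-8 → replaces -6 → [-13, -8, -2]
-3 → replaces -2 → [-13, -8, -3]
-7 → replaces -3 → [-13, -8, -7]
-12 → replaces -8 → [-13, -12, -7]
-10 → replaces -7 → [-13, -12, -10]
-1 → extends → [-13, -12, -10, -1]
Four tails, so the longest strictly decreasing subsequence of the original has length 4.

4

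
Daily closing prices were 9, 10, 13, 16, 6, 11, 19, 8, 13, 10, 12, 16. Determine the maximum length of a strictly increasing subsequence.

5

Let dp[i] be the length of the longest such subsequence ending at index i:
i:      1  2  3  4  5  6  7  8  9 10 11 12
a[i]:   9 10 13 16  6 11 19  8 13 10 12 16
dp:     1  2  3  4  1  3  5  2  4  3  4  5
Maximum dp value is 5.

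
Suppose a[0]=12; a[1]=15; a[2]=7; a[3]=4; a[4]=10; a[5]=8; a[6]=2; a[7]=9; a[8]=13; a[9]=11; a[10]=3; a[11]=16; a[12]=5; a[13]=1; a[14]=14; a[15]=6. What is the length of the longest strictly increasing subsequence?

5

Track the smallest tail for each achievable length (strict):
12 → extends → [12]
15 → extends → [12, 15]
7 → replaces 12 → [7, 15]
4 → replaces 7 → [4, 15]
10 → replaces 15 → [4, 10]
8 → replaces 10 → [4, 8]
2 → replaces 4 → [2, 8]
9 → extends → [2, 8, 9]
13 → extends → [2, 8, 9, 13]
11 → replaces 13 → [2, 8, 9, 11]
3 → replaces 8 → [2, 3, 9, 11]
16 → extends → [2, 3, 9, 11, 16]
5 → replaces 9 → [2, 3, 5, 11, 16]
1 → replaces 2 → [1, 3, 5, 11, 16]
14 → replaces 16 → [1, 3, 5, 11, 14]
6 → replaces 11 → [1, 3, 5, 6, 14]
Five tails, so the longest strictly increasing subsequence has length 5 (e.g. 7, 8, 9, 13, 16).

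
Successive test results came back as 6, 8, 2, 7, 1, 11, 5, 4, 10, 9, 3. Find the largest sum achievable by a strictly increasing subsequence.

Let S[i] be the best sum of a strictly increasing subsequence ending at i:
i:      1  2  3  4  5  6  7  8  9 10 11
a[i]:   6  8  2  7  1 11  5  4 10  9  3
S:      6 14  2 13  1 25  7  6 24 23  5
Maximum is 25 (e.g. 6 + 8 + 11).

25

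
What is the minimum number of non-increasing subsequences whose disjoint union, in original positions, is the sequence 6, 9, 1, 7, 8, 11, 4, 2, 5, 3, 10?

The minimum number of non-increasing subsequences covering a sequence equals the length of its longest strictly increasing subsequence.
LIS length is 4 (e.g. 6, 7, 8, 11), so 4 piles are needed.

4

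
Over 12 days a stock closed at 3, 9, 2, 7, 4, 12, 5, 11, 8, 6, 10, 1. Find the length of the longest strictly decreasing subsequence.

5

Negate each value so 'decreasing' becomes 'increasing', then run patience tails on the negated sequence:
-3 → extends → [-3]
-9 → replaces -3 → [-9]
-2 → extends → [-9, -2]
-7 → replaces -2 → [-9, -7]
-4 → extends → [-9, -7, -4]
-12 → replaces -9 → [-12, -7, -4]
-5 → replaces -4 → [-12, -7, -5]
-11 → replaces -7 → [-12, -11, -5]
-8 → replaces -5 → [-12, -11, -8]
-6 → extends → [-12, -11, -8, -6]
-10 → replaces -8 → [-12, -11, -10, -6]
-1 → extends → [-12, -11, -10, -6, -1]
Five tails, so the longest strictly decreasing subsequence of the original has length 5.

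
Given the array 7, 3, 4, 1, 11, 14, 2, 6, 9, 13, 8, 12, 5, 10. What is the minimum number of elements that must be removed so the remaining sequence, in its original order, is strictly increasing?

Fewest deletions = n − (longest strictly increasing subsequence).
i:      1  2  3  4  5  6  7  8  9 10 11 12 13 14
a[i]:   7  3  4  1 11 14  2  6  9 13  8 12  5 10
dp:     1  1  2  1  3  4  2  3  4  5  4  5  3  5
max dp = 5, so deletions = 14 − 5 = 9.

9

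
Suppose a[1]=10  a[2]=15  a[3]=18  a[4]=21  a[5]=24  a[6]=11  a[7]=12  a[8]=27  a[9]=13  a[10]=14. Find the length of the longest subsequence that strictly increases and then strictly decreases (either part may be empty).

inc[i] = longest strictly increasing subsequence ending at i; dec[i] = longest strictly decreasing subsequence starting at i:
i:      1  2  3  4  5  6  7  8  9 10
a[i]:  10 15 18 21 24 11 12 27 13 14
inc:    1  2  3  4  5  2  3  6  4  5
dec:    1  2  2  2  2  1  1  2  1  1
Best peak at i=8 (value 27): inc=6, dec=2, length 6+2−1 = 7.

7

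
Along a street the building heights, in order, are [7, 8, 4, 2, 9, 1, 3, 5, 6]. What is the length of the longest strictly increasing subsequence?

4

Track the smallest tail for each achievable length (strict):
7 → extends → [7]
8 → extends → [7, 8]
4 → replaces 7 → [4, 8]
2 → replaces 4 → [2, 8]
9 → extends → [2, 8, 9]
1 → replaces 2 → [1, 8, 9]
3 → replaces 8 → [1, 3, 9]
5 → replaces 9 → [1, 3, 5]
6 → extends → [1, 3, 5, 6]
Four tails, so the longest strictly increasing subsequence has length 4 (e.g. 2, 3, 5, 6).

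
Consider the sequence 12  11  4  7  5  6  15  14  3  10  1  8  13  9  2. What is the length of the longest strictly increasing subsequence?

5

Track the smallest tail for each achievable length (strict):
12 → extends → [12]
11 → replaces 12 → [11]
4 → replaces 11 → [4]
7 → extends → [4, 7]
5 → replaces 7 → [4, 5]
6 → extends → [4, 5, 6]
15 → extends → [4, 5, 6, 15]
14 → replaces 15 → [4, 5, 6, 14]
3 → replaces 4 → [3, 5, 6, 14]
10 → replaces 14 → [3, 5, 6, 10]
1 → replaces 3 → [1, 5, 6, 10]
8 → replaces 10 → [1, 5, 6, 8]
13 → extends → [1, 5, 6, 8, 13]
9 → replaces 13 → [1, 5, 6, 8, 9]
2 → replaces 5 → [1, 2, 6, 8, 9]
Five tails, so the longest strictly increasing subsequence has length 5 (e.g. 4, 5, 6, 10, 13).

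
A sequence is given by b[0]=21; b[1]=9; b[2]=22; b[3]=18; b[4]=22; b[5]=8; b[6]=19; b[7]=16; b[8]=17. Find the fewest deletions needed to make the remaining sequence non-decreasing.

Fewest deletions = n − (longest non-decreasing subsequence).
Patience tails:
21 → extends → [21]
9 → replaces 21 → [9]
22 → extends → [9, 22]
18 → replaces 22 → [9, 18]
22 → extends → [9, 18, 22]
8 → replaces 9 → [8, 18, 22]
19 → replaces 22 → [8, 18, 19]
16 → replaces 18 → [8, 16, 19]
17 → replaces 19 → [8, 16, 17]
Longest non-decreasing subsequence has length 3, so deletions = 9 − 3 = 6.

6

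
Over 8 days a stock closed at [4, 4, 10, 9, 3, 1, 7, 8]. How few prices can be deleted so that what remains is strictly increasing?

5

Fewest deletions = n − (longest strictly increasing subsequence).
i:      1  2  3  4  5  6  7  8
a[i]:   4  4 10  9  3  1  7  8
dp:     1  1  2  2  1  1  2  3
max dp = 3, so deletions = 8 − 3 = 5.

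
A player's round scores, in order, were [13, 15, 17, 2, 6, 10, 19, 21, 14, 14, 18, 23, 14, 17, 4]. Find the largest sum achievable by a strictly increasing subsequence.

Let S[i] be the best sum of a strictly increasing subsequence ending at i:
i:       1   2   3   4   5   6   7   8   9  10  11  12  13  14  15
a[i]:   13  15  17   2   6  10  19  21  14  14  18  23  14  17   4
S:      13  28  45   2   8  18  64  85  32  32  63 108  32  49   6
Maximum is 108 (e.g. 13 + 15 + 17 + 19 + 21 + 23).

108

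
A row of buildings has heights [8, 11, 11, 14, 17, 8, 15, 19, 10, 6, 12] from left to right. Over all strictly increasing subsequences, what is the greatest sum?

69

Let S[i] be the best sum of a strictly increasing subsequence ending at i:
i:      1  2  3  4  5  6  7  8  9 10 11
a[i]:   8 11 11 14 17  8 15 19 10  6 12
S:      8 19 19 33 50  8 48 69 18  6 31
Maximum is 69 (e.g. 8 + 11 + 14 + 17 + 19).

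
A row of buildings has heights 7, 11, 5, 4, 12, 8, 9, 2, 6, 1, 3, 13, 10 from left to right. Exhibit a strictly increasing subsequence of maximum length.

Patience tails give the LIS length; then backtrack through the dp parents:
7 → extends → [7]
11 → extends → [7, 11]
5 → replaces 7 → [5, 11]
4 → replaces 5 → [4, 11]
12 → extends → [4, 11, 12]
8 → replaces 11 → [4, 8, 12]
9 → replaces 12 → [4, 8, 9]
2 → replaces 4 → [2, 8, 9]
6 → replaces 8 → [2, 6, 9]
1 → replaces 2 → [1, 6, 9]
3 → replaces 6 → [1, 3, 9]
13 → extends → [1, 3, 9, 13]
10 → replaces 13 → [1, 3, 9, 10]
Length 4; one witness is 7, 11, 12, 13.

7, 11, 12, 13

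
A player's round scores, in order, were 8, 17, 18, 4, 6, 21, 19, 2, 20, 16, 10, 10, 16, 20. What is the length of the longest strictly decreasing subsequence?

4

Negate each value so 'decreasing' becomes 'increasing', then run patience tails on the negated sequence:
-8 → extends → [-8]
-17 → replaces -8 → [-17]
-18 → replaces -17 → [-18]
-4 → extends → [-18, -4]
-6 → replaces -4 → [-18, -6]
-21 → replaces -18 → [-21, -6]
-19 → replaces -6 → [-21, -19]
-2 → extends → [-21, -19, -2]
-20 → replaces -19 → [-21, -20, -2]
-16 → replaces -2 → [-21, -20, -16]
-10 → extends → [-21, -20, -16, -10]
-10 → already a tail → [-21, -20, -16, -10]
-16 → already a tail → [-21, -20, -16, -10]
-20 → already a tail → [-21, -20, -16, -10]
Four tails, so the longest strictly decreasing subsequence of the original has length 4.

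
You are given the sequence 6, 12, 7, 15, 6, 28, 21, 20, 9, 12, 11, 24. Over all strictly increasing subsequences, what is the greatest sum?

78

Let S[i] be the best sum of a strictly increasing subsequence ending at i:
i:      1  2  3  4  5  6  7  8  9 10 11 12
a[i]:   6 12  7 15  6 28 21 20  9 12 11 24
S:      6 18 13 33  6 61 54 53 22 34 33 78
Maximum is 78 (e.g. 6 + 12 + 15 + 21 + 24).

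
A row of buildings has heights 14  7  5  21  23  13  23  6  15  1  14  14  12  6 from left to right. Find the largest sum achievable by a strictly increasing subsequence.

Let S[i] be the best sum of a strictly increasing subsequence ending at i:
i:      1  2  3  4  5  6  7  8  9 10 11 12 13 14
a[i]:  14  7  5 21 23 13 23  6 15  1 14 14 12  6
S:     14  7  5 35 58 20 58 11 35  1 34 34 23 11
Maximum is 58 (e.g. 14 + 21 + 23).

58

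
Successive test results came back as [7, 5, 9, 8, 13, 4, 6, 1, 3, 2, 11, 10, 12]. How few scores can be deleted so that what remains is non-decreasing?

Fewest deletions = n − (longest non-decreasing subsequence).
i:      1  2  3  4  5  6  7  8  9 10 11 12 13
a[i]:   7  5  9  8 13  4  6  1  3  2 11 10 12
dp:     1  1  2  2  3  1  2  1  2  2  3  3  4
max dp = 4, so deletions = 13 − 4 = 9.

9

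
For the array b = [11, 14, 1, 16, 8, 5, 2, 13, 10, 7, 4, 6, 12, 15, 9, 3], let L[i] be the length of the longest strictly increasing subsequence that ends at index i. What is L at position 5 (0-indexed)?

2

dp[i] = 1 + max{dp[j] : j<i, b[j]<b[i]} (or 1 if no such j):
i:      0  1  2  3  4  5  6  7  8  9 10 11 12 13 14 15
b[i]:  11 14  1 16  8  5  2 13 10  7  4  6 12 15  9  3
dp:     1  2  1  3  2  2  2  3  3  3  3  4  5  6  5  3
At index 5 the value is 2.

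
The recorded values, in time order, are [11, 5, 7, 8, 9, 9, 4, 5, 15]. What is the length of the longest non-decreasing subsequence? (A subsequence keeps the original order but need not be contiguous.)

6

Let dp[i] be the length of the longest such subsequence ending at index i:
i:      1  2  3  4  5  6  7  8  9
a[i]:  11  5  7  8  9  9  4  5 15
dp:     1  1  2  3  4  5  1  2  6
Maximum dp value is 6.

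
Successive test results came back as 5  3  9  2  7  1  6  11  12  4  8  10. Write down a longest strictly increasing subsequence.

5, 9, 11, 12

Patience tails give the LIS length; then backtrack through the dp parents:
5 → extends → [5]
3 → replaces 5 → [3]
9 → extends → [3, 9]
2 → replaces 3 → [2, 9]
7 → replaces 9 → [2, 7]
1 → replaces 2 → [1, 7]
6 → replaces 7 → [1, 6]
11 → extends → [1, 6, 11]
12 → extends → [1, 6, 11, 12]
4 → replaces 6 → [1, 4, 11, 12]
8 → replaces 11 → [1, 4, 8, 12]
10 → replaces 12 → [1, 4, 8, 10]
Length 4; one witness is 5, 9, 11, 12.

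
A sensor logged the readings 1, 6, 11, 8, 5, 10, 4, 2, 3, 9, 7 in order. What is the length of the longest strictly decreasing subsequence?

Let dp[i] be the longest strictly decreasing subsequence ending at i:
i:      1  2  3  4  5  6  7  8  9 10 11
a[i]:   1  6 11  8  5 10  4  2  3  9  7
dp:     1  1  1  2  3  2  4  5  5  3  4
Maximum is 5.

5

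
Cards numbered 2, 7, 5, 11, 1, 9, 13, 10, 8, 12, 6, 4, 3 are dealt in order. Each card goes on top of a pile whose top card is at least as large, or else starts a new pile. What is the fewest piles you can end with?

5

The minimum number of non-increasing subsequences covering a sequence equals the length of its longest strictly increasing subsequence.
LIS length is 5 (e.g. 2, 7, 9, 10, 12), so 5 piles are needed.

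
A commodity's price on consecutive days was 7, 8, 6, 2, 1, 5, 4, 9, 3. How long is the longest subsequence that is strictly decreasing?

Let dp[i] be the longest strictly decreasing subsequence ending at i:
i:     1 2 3 4 5 6 7 8 9
a[i]:  7 8 6 2 1 5 4 9 3
dp:    1 1 2 3 4 3 4 1 5
Maximum is 5.

5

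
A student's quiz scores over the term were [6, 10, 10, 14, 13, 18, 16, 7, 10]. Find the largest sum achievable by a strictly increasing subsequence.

48

Let S[i] be the best sum of a strictly increasing subsequence ending at i:
i:      1  2  3  4  5  6  7  8  9
a[i]:   6 10 10 14 13 18 16  7 10
S:      6 16 16 30 29 48 46 13 23
Maximum is 48 (e.g. 6 + 10 + 14 + 18).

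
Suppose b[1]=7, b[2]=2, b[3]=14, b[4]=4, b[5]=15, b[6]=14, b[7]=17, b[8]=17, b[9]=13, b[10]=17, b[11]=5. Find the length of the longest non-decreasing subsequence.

Track the smallest tail for each achievable length (allowing ties):
7 → extends → [7]
2 → replaces 7 → [2]
14 → extends → [2, 14]
4 → replaces 14 → [2, 4]
15 → extends → [2, 4, 15]
14 → replaces 15 → [2, 4, 14]
17 → extends → [2, 4, 14, 17]
17 → extends → [2, 4, 14, 17, 17]
13 → replaces 14 → [2, 4, 13, 17, 17]
17 → extends → [2, 4, 13, 17, 17, 17]
5 → replaces 13 → [2, 4, 5, 17, 17, 17]
Six tails, so the longest non-decreasing subsequence has length 6 (e.g. 7, 14, 15, 17, 17, 17).

6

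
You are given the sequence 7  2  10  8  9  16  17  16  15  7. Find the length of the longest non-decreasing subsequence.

Let dp[i] be the length of the longest such subsequence ending at index i:
i:      1  2  3  4  5  6  7  8  9 10
a[i]:   7  2 10  8  9 16 17 16 15  7
dp:     1  1  2  2  3  4  5  5  4  2
Maximum dp value is 5.

5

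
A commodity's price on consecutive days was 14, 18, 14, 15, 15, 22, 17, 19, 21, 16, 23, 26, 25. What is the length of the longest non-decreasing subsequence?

Track the smallest tail for each achievable length (allowing ties):
14 → extends → [14]
18 → extends → [14, 18]
14 → replaces 18 → [14, 14]
15 → extends → [14, 14, 15]
15 → extends → [14, 14, 15, 15]
22 → extends → [14, 14, 15, 15, 22]
17 → replaces 22 → [14, 14, 15, 15, 17]
19 → extends → [14, 14, 15, 15, 17, 19]
21 → extends → [14, 14, 15, 15, 17, 19, 21]
16 → replaces 17 → [14, 14, 15, 15, 16, 19, 21]
23 → extends → [14, 14, 15, 15, 16, 19, 21, 23]
26 → extends → [14, 14, 15, 15, 16, 19, 21, 23, 26]
25 → replaces 26 → [14, 14, 15, 15, 16, 19, 21, 23, 25]
Nine tails, so the longest non-decreasing subsequence has length 9 (e.g. 14, 14, 15, 15, 17, 19, 21, 23, 26).

9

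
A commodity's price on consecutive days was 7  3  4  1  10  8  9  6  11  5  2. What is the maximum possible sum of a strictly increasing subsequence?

Let S[i] be the best sum of a strictly increasing subsequence ending at i:
i:      1  2  3  4  5  6  7  8  9 10 11
a[i]:   7  3  4  1 10  8  9  6 11  5  2
S:      7  3  7  1 17 15 24 13 35 12  3
Maximum is 35 (e.g. 3 + 4 + 8 + 9 + 11).

35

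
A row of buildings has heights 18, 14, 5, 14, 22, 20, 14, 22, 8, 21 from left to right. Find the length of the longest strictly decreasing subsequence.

Let dp[i] be the longest strictly decreasing subsequence ending at i:
i:      1  2  3  4  5  6  7  8  9 10
a[i]:  18 14  5 14 22 20 14 22  8 21
dp:     1  2  3  2  1  2  3  1  4  2
Maximum is 4.

4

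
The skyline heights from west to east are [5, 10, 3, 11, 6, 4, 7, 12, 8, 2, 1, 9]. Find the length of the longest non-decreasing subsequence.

Let dp[i] be the length of the longest such subsequence ending at index i:
i:      1  2  3  4  5  6  7  8  9 10 11 12
a[i]:   5 10  3 11  6  4  7 12  8  2  1  9
dp:     1  2  1  3  2  2  3  4  4  1  1  5
Maximum dp value is 5.

5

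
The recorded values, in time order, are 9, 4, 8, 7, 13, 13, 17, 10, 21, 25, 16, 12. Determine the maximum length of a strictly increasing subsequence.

Let dp[i] be the length of the longest such subsequence ending at index i:
i:      1  2  3  4  5  6  7  8  9 10 11 12
a[i]:   9  4  8  7 13 13 17 10 21 25 16 12
dp:     1  1  2  2  3  3  4  3  5  6  4  4
Maximum dp value is 6.

6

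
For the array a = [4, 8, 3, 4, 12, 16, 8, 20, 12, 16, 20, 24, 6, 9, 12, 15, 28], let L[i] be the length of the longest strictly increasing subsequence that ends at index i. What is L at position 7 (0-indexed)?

5

dp[i] = 1 + max{dp[j] : j<i, a[j]<a[i]} (or 1 if no such j):
i:      0  1  2  3  4  5  6  7  8  9 10 11 12 13 14 15 16
a[i]:   4  8  3  4 12 16  8 20 12 16 20 24  6  9 12 15 28
dp:     1  2  1  2  3  4  3  5  4  5  6  7  3  4  5  6  8
At index 7 the value is 5.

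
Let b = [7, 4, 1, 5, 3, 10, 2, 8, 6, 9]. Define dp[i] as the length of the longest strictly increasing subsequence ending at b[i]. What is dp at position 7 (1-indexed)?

2

dp[i] = 1 + max{dp[j] : j<i, b[j]<b[i]} (or 1 if no such j):
i:      1  2  3  4  5  6  7  8  9 10
b[i]:   7  4  1  5  3 10  2  8  6  9
dp:     1  1  1  2  2  3  2  3  3  4
At index 7 the value is 2.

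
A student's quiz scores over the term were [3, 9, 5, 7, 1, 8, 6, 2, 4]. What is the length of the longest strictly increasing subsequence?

Track the smallest tail for each achievable length (strict):
3 → extends → [3]
9 → extends → [3, 9]
5 → replaces 9 → [3, 5]
7 → extends → [3, 5, 7]
1 → replaces 3 → [1, 5, 7]
8 → extends → [1, 5, 7, 8]
6 → replaces 7 → [1, 5, 6, 8]
2 → replaces 5 → [1, 2, 6, 8]
4 → replaces 6 → [1, 2, 4, 8]
Four tails, so the longest strictly increasing subsequence has length 4 (e.g. 3, 5, 7, 8).

4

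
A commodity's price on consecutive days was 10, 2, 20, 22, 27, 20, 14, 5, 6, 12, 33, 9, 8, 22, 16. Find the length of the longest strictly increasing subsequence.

5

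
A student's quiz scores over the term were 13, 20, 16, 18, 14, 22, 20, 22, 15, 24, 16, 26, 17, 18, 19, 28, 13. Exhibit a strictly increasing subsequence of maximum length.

Patience tails give the LIS length; then backtrack through the dp parents:
13 → extends → [13]
20 → extends → [13, 20]
16 → replaces 20 → [13, 16]
18 → extends → [13, 16, 18]
14 → replaces 16 → [13, 14, 18]
22 → extends → [13, 14, 18, 22]
20 → replaces 22 → [13, 14, 18, 20]
22 → extends → [13, 14, 18, 20, 22]
15 → replaces 18 → [13, 14, 15, 20, 22]
24 → extends → [13, 14, 15, 20, 22, 24]
16 → replaces 20 → [13, 14, 15, 16, 22, 24]
26 → extends → [13, 14, 15, 16, 22, 24, 26]
17 → replaces 22 → [13, 14, 15, 16, 17, 24, 26]
18 → replaces 24 → [13, 14, 15, 16, 17, 18, 26]
19 → replaces 26 → [13, 14, 15, 16, 17, 18, 19]
28 → extends → [13, 14, 15, 16, 17, 18, 19, 28]
13 → already a tail → [13, 14, 15, 16, 17, 18, 19, 28]
Length 8; one witness is 13, 16, 18, 20, 22, 24, 26, 28.

13, 16, 18, 20, 22, 24, 26, 28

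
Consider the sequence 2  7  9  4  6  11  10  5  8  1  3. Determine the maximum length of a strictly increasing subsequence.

4

Track the smallest tail for each achievable length (strict):
2 → extends → [2]
7 → extends → [2, 7]
9 → extends → [2, 7, 9]
4 → replaces 7 → [2, 4, 9]
6 → replaces 9 → [2, 4, 6]
11 → extends → [2, 4, 6, 11]
10 → replaces 11 → [2, 4, 6, 10]
5 → replaces 6 → [2, 4, 5, 10]
8 → replaces 10 → [2, 4, 5, 8]
1 → replaces 2 → [1, 4, 5, 8]
3 → replaces 4 → [1, 3, 5, 8]
Four tails, so the longest strictly increasing subsequence has length 4 (e.g. 2, 7, 9, 11).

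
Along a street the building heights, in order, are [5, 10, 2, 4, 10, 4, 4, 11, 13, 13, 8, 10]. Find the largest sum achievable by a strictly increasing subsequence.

Let S[i] be the best sum of a strictly increasing subsequence ending at i:
i:      1  2  3  4  5  6  7  8  9 10 11 12
a[i]:   5 10  2  4 10  4  4 11 13 13  8 10
S:      5 15  2  6 16  6  6 27 40 40 14 24
Maximum is 40 (e.g. 2 + 4 + 10 + 11 + 13).

40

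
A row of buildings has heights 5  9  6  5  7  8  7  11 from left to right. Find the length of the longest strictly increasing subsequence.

Track the smallest tail for each achievable length (strict):
5 → extends → [5]
9 → extends → [5, 9]
6 → replaces 9 → [5, 6]
5 → already a tail → [5, 6]
7 → extends → [5, 6, 7]
8 → extends → [5, 6, 7, 8]
7 → already a tail → [5, 6, 7, 8]
11 → extends → [5, 6, 7, 8, 11]
Five tails, so the longest strictly increasing subsequence has length 5 (e.g. 5, 6, 7, 8, 11).

5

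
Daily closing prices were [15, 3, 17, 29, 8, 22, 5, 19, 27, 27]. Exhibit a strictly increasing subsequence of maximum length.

Patience tails give the LIS length; then backtrack through the dp parents:
15 → extends → [15]
3 → replaces 15 → [3]
17 → extends → [3, 17]
29 → extends → [3, 17, 29]
8 → replaces 17 → [3, 8, 29]
22 → replaces 29 → [3, 8, 22]
5 → replaces 8 → [3, 5, 22]
19 → replaces 22 → [3, 5, 19]
27 → extends → [3, 5, 19, 27]
27 → already a tail → [3, 5, 19, 27]
Length 4; one witness is 15, 17, 22, 27.

15, 17, 22, 27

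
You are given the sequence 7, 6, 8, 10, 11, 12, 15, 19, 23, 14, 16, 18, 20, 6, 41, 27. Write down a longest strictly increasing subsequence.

7, 8, 10, 11, 12, 15, 16, 18, 20, 41

Patience tails give the LIS length; then backtrack through the dp parents:
7 → extends → [7]
6 → replaces 7 → [6]
8 → extends → [6, 8]
10 → extends → [6, 8, 10]
11 → extends → [6, 8, 10, 11]
12 → extends → [6, 8, 10, 11, 12]
15 → extends → [6, 8, 10, 11, 12, 15]
19 → extends → [6, 8, 10, 11, 12, 15, 19]
23 → extends → [6, 8, 10, 11, 12, 15, 19, 23]
14 → replaces 15 → [6, 8, 10, 11, 12, 14, 19, 23]
16 → replaces 19 → [6, 8, 10, 11, 12, 14, 16, 23]
18 → replaces 23 → [6, 8, 10, 11, 12, 14, 16, 18]
20 → extends → [6, 8, 10, 11, 12, 14, 16, 18, 20]
6 → already a tail → [6, 8, 10, 11, 12, 14, 16, 18, 20]
41 → extends → [6, 8, 10, 11, 12, 14, 16, 18, 20, 41]
27 → replaces 41 → [6, 8, 10, 11, 12, 14, 16, 18, 20, 27]
Length 10; one witness is 7, 8, 10, 11, 12, 15, 16, 18, 20, 41.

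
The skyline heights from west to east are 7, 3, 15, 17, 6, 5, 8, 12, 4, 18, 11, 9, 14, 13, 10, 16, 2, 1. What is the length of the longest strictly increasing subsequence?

Track the smallest tail for each achievable length (strict):
7 → extends → [7]
3 → replaces 7 → [3]
15 → extends → [3, 15]
17 → extends → [3, 15, 17]
6 → replaces 15 → [3, 6, 17]
5 → replaces 6 → [3, 5, 17]
8 → replaces 17 → [3, 5, 8]
12 → extends → [3, 5, 8, 12]
4 → replaces 5 → [3, 4, 8, 12]
18 → extends → [3, 4, 8, 12, 18]
11 → replaces 12 → [3, 4, 8, 11, 18]
9 → replaces 11 → [3, 4, 8, 9, 18]
14 → replaces 18 → [3, 4, 8, 9, 14]
13 → replaces 14 → [3, 4, 8, 9, 13]
10 → replaces 13 → [3, 4, 8, 9, 10]
16 → extends → [3, 4, 8, 9, 10, 16]
2 → replaces 3 → [2, 4, 8, 9, 10, 16]
1 → replaces 2 → [1, 4, 8, 9, 10, 16]
Six tails, so the longest strictly increasing subsequence has length 6 (e.g. 3, 6, 8, 12, 14, 16).

6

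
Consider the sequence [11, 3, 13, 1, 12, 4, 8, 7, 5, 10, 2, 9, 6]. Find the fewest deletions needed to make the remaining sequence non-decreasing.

Fewest deletions = n − (longest non-decreasing subsequence).
Patience tails:
11 → extends → [11]
3 → replaces 11 → [3]
13 → extends → [3, 13]
1 → replaces 3 → [1, 13]
12 → replaces 13 → [1, 12]
4 → replaces 12 → [1, 4]
8 → extends → [1, 4, 8]
7 → replaces 8 → [1, 4, 7]
5 → replaces 7 → [1, 4, 5]
10 → extends → [1, 4, 5, 10]
2 → replaces 4 → [1, 2, 5, 10]
9 → replaces 10 → [1, 2, 5, 9]
6 → replaces 9 → [1, 2, 5, 6]
Longest non-decreasing subsequence has length 4, so deletions = 13 − 4 = 9.

9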